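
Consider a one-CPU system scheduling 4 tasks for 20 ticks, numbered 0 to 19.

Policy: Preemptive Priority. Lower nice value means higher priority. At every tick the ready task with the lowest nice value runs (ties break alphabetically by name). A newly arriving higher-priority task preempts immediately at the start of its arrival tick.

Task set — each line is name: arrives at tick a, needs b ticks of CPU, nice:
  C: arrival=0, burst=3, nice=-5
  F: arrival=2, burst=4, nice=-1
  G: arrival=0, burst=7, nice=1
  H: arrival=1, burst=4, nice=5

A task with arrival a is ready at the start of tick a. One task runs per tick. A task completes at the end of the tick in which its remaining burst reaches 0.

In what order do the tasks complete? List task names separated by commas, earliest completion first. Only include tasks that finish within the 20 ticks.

completion order = C, F, G, H

t=0: ready={C,G} → run C
t=1: ready={C,G,H} → run C
t=2: ready={C,F,G,H} → run C
t=3: ready={F,G,H} → run F
t=4: ready={F,G,H} → run F
t=5: ready={F,G,H} → run F
t=6: ready={F,G,H} → run F
t=7: ready={G,H} → run G
t=8: ready={G,H} → run G
t=9: ready={G,H} → run G
t=10: ready={G,H} → run G
t=11: ready={G,H} → run G
t=12: ready={G,H} → run G
t=13: ready={G,H} → run G
t=14: ready={H} → run H
t=15: ready={H} → run H
t=16: ready={H} → run H
t=17: ready={H} → run H
t=18: (idle)
t=19: (idle)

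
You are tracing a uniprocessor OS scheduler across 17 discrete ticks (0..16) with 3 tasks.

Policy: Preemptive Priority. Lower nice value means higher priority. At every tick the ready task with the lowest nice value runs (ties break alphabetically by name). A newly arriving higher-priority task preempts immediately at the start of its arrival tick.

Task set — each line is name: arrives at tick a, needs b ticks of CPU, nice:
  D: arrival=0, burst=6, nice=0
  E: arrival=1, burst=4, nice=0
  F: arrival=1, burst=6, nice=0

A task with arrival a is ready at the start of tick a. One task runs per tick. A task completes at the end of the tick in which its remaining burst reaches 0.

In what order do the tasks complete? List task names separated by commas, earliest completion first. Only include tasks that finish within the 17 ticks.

t=0: ready={D} → run D
t=1: ready={D,E,F} → run D
t=2: ready={D,E,F} → run D
t=3: ready={D,E,F} → run D
t=4: ready={D,E,F} → run D
t=5: ready={D,E,F} → run D
t=6: ready={E,F} → run E
t=7: ready={E,F} → run E
t=8: ready={E,F} → run E
t=9: ready={E,F} → run E
t=10: ready={F} → run F
t=11: ready={F} → run F
t=12: ready={F} → run F
t=13: ready={F} → run F
t=14: ready={F} → run F
t=15: ready={F} → run F
t=16: (idle)

completion order = D, E, F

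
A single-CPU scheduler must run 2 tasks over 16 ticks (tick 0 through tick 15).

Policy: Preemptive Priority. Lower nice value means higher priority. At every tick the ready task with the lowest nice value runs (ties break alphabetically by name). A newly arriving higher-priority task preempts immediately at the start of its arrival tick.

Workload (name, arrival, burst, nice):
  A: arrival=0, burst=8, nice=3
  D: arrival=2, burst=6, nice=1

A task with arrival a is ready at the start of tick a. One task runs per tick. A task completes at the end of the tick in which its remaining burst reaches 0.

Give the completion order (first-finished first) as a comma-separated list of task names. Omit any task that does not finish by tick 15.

t=0: ready={A} → run A
t=1: ready={A} → run A
t=2: ready={A,D} → run D
t=3: ready={A,D} → run D
t=4: ready={A,D} → run D
t=5: ready={A,D} → run D
t=6: ready={A,D} → run D
t=7: ready={A,D} → run D
t=8: ready={A} → run A
t=9: ready={A} → run A
t=10: ready={A} → run A
t=11: ready={A} → run A
t=12: ready={A} → run A
t=13: ready={A} → run A
t=14: (idle)
t=15: (idle)

completion order = D, A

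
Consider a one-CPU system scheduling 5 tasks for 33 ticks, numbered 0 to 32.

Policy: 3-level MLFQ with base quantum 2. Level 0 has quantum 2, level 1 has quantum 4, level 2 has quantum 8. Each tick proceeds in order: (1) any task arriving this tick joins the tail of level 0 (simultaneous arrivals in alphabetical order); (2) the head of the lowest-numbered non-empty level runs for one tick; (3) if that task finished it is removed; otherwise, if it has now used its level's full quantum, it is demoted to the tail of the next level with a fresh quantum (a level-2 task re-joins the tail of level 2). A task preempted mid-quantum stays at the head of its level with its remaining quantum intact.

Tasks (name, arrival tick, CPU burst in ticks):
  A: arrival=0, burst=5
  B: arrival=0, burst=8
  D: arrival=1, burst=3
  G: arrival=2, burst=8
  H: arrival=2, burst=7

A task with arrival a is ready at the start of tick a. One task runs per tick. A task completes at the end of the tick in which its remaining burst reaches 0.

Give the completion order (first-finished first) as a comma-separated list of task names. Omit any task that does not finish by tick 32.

completion order = A, D, B, G, H

t=0: L0/L1/L2 = AB/-/- → run A
t=1: L0/L1/L2 = ABD/-/- → run A
t=2: L0/L1/L2 = BDGH/A/- → run B
t=3: L0/L1/L2 = BDGH/A/- → run B
t=4: L0/L1/L2 = DGH/AB/- → run D
t=5: L0/L1/L2 = DGH/AB/- → run D
t=6: L0/L1/L2 = GH/ABD/- → run G
t=7: L0/L1/L2 = GH/ABD/- → run G
t=8: L0/L1/L2 = H/ABDG/- → run H
t=9: L0/L1/L2 = H/ABDG/- → run H
t=10: L0/L1/L2 = -/ABDGH/- → run A
t=11: L0/L1/L2 = -/ABDGH/- → run A
t=12: L0/L1/L2 = -/ABDGH/- → run A
t=13: L0/L1/L2 = -/BDGH/- → run B
t=14: L0/L1/L2 = -/BDGH/- → run B
t=15: L0/L1/L2 = -/BDGH/- → run B
t=16: L0/L1/L2 = -/BDGH/- → run B
t=17: L0/L1/L2 = -/DGH/B → run D
t=18: L0/L1/L2 = -/GH/B → run G
t=19: L0/L1/L2 = -/GH/B → run G
t=20: L0/L1/L2 = -/GH/B → run G
t=21: L0/L1/L2 = -/GH/B → run G
t=22: L0/L1/L2 = -/H/BG → run H
t=23: L0/L1/L2 = -/H/BG → run H
t=24: L0/L1/L2 = -/H/BG → run H
t=25: L0/L1/L2 = -/H/BG → run H
t=26: L0/L1/L2 = -/-/BGH → run B
t=27: L0/L1/L2 = -/-/BGH → run B
t=28: L0/L1/L2 = -/-/GH → run G
t=29: L0/L1/L2 = -/-/GH → run G
t=30: L0/L1/L2 = -/-/H → run H
t=31: (idle)
t=32: (idle)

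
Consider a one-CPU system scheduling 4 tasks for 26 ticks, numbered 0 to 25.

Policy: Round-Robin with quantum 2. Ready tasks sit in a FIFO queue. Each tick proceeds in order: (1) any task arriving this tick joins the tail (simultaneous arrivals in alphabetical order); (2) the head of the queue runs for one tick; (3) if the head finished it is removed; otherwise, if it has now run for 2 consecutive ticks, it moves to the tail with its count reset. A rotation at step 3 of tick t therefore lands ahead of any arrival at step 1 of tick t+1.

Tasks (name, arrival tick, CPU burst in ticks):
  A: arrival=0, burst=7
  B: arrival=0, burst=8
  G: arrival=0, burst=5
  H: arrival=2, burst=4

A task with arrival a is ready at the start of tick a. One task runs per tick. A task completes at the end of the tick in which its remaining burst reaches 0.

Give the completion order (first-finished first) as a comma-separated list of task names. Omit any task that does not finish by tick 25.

completion order = H, G, A, B

t=0: queue=[A,B,G] q_used=0 → run A
t=1: queue=[A,B,G] q_used=1 → run A
t=2: queue=[B,G,A,H] q_used=0 → run B
t=3: queue=[B,G,A,H] q_used=1 → run B
t=4: queue=[G,A,H,B] q_used=0 → run G
t=5: queue=[G,A,H,B] q_used=1 → run G
t=6: queue=[A,H,B,G] q_used=0 → run A
t=7: queue=[A,H,B,G] q_used=1 → run A
t=8: queue=[H,B,G,A] q_used=0 → run H
t=9: queue=[H,B,G,A] q_used=1 → run H
t=10: queue=[B,G,A,H] q_used=0 → run B
t=11: queue=[B,G,A,H] q_used=1 → run B
t=12: queue=[G,A,H,B] q_used=0 → run G
t=13: queue=[G,A,H,B] q_used=1 → run G
t=14: queue=[A,H,B,G] q_used=0 → run A
t=15: queue=[A,H,B,G] q_used=1 → run A
t=16: queue=[H,B,G,A] q_used=0 → run H
t=17: queue=[H,B,G,A] q_used=1 → run H
t=18: queue=[B,G,A] q_used=0 → run B
t=19: queue=[B,G,A] q_used=1 → run B
t=20: queue=[G,A,B] q_used=0 → run G
t=21: queue=[A,B] q_used=0 → run A
t=22: queue=[B] q_used=0 → run B
t=23: queue=[B] q_used=1 → run B
t=24: (idle)
t=25: (idle)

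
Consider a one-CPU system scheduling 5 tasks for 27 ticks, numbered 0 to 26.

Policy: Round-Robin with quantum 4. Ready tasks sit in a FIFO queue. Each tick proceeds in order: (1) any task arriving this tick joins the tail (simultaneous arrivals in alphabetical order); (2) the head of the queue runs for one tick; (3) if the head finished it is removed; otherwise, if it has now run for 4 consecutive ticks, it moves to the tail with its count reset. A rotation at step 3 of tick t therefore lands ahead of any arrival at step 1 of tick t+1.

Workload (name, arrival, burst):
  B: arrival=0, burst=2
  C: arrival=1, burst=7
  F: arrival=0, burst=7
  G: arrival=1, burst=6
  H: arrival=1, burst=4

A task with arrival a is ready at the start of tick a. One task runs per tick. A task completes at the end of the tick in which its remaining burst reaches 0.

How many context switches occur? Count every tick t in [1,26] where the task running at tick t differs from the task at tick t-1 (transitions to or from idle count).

context switches = 8

t=0: queue=[B,F] q_used=0 → run B
t=1: queue=[B,F,C,G,H] q_used=1 → run B
t=2: queue=[F,C,G,H] q_used=0 → run F
t=3: queue=[F,C,G,H] q_used=1 → run F
t=4: queue=[F,C,G,H] q_used=2 → run F
t=5: queue=[F,C,G,H] q_used=3 → run F
t=6: queue=[C,G,H,F] q_used=0 → run C
t=7: queue=[C,G,H,F] q_used=1 → run C
t=8: queue=[C,G,H,F] q_used=2 → run C
t=9: queue=[C,G,H,F] q_used=3 → run C
t=10: queue=[G,H,F,C] q_used=0 → run G
t=11: queue=[G,H,F,C] q_used=1 → run G
t=12: queue=[G,H,F,C] q_used=2 → run G
t=13: queue=[G,H,F,C] q_used=3 → run G
t=14: queue=[H,F,C,G] q_used=0 → run H
t=15: queue=[H,F,C,G] q_used=1 → run H
t=16: queue=[H,F,C,G] q_used=2 → run H
t=17: queue=[H,F,C,G] q_used=3 → run H
t=18: queue=[F,C,G] q_used=0 → run F
t=19: queue=[F,C,G] q_used=1 → run F
t=20: queue=[F,C,G] q_used=2 → run F
t=21: queue=[C,G] q_used=0 → run C
t=22: queue=[C,G] q_used=1 → run C
t=23: queue=[C,G] q_used=2 → run C
t=24: queue=[G] q_used=0 → run G
t=25: queue=[G] q_used=1 → run G
t=26: (idle)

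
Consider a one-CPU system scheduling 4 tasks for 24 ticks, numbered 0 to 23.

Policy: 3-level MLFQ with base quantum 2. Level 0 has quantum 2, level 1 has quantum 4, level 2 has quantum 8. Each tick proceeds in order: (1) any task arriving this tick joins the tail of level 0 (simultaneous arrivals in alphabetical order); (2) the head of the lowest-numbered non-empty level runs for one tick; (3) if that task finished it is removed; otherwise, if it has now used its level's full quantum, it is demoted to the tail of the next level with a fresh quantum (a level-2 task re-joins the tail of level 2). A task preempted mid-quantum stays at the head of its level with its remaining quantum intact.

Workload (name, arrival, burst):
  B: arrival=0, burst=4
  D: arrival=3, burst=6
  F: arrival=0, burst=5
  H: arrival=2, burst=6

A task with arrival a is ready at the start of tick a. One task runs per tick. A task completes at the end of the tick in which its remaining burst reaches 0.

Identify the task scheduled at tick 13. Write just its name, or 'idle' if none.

running at tick 13 = H

t=0: L0/L1/L2 = BF/-/- → run B
t=1: L0/L1/L2 = BF/-/- → run B
t=2: L0/L1/L2 = FH/B/- → run F
t=3: L0/L1/L2 = FHD/B/- → run F
t=4: L0/L1/L2 = HD/BF/- → run H
t=5: L0/L1/L2 = HD/BF/- → run H
t=6: L0/L1/L2 = D/BFH/- → run D
t=7: L0/L1/L2 = D/BFH/- → run D
t=8: L0/L1/L2 = -/BFHD/- → run B
t=9: L0/L1/L2 = -/BFHD/- → run B
t=10: L0/L1/L2 = -/FHD/- → run F
t=11: L0/L1/L2 = -/FHD/- → run F
t=12: L0/L1/L2 = -/FHD/- → run F
t=13: L0/L1/L2 = -/HD/- → run H
t=14: L0/L1/L2 = -/HD/- → run H
t=15: L0/L1/L2 = -/HD/- → run H
t=16: L0/L1/L2 = -/HD/- → run H
t=17: L0/L1/L2 = -/D/- → run D
t=18: L0/L1/L2 = -/D/- → run D
t=19: L0/L1/L2 = -/D/- → run D
t=20: L0/L1/L2 = -/D/- → run D
t=21: (idle)
t=22: (idle)
t=23: (idle)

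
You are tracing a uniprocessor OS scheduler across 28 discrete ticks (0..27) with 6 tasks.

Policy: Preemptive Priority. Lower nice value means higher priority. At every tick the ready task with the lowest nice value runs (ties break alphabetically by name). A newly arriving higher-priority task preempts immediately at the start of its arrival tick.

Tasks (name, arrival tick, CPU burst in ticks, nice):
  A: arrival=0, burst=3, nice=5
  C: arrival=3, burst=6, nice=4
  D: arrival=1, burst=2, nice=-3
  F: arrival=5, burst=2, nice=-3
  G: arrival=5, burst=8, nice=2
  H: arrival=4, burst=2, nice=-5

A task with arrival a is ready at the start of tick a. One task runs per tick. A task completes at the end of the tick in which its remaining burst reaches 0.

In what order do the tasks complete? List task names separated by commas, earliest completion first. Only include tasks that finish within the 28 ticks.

t=0: ready={A} → run A
t=1: ready={A,D} → run D
t=2: ready={A,D} → run D
t=3: ready={A,C} → run C
t=4: ready={A,C,H} → run H
t=5: ready={A,C,F,G,H} → run H
t=6: ready={A,C,F,G} → run F
t=7: ready={A,C,F,G} → run F
t=8: ready={A,C,G} → run G
t=9: ready={A,C,G} → run G
t=10: ready={A,C,G} → run G
t=11: ready={A,C,G} → run G
t=12: ready={A,C,G} → run G
t=13: ready={A,C,G} → run G
t=14: ready={A,C,G} → run G
t=15: ready={A,C,G} → run G
t=16: ready={A,C} → run C
t=17: ready={A,C} → run C
t=18: ready={A,C} → run C
t=19: ready={A,C} → run C
t=20: ready={A,C} → run C
t=21: ready={A} → run A
t=22: ready={A} → run A
t=23: (idle)
t=24: (idle)
t=25: (idle)
t=26: (idle)
t=27: (idle)

completion order = D, H, F, G, C, A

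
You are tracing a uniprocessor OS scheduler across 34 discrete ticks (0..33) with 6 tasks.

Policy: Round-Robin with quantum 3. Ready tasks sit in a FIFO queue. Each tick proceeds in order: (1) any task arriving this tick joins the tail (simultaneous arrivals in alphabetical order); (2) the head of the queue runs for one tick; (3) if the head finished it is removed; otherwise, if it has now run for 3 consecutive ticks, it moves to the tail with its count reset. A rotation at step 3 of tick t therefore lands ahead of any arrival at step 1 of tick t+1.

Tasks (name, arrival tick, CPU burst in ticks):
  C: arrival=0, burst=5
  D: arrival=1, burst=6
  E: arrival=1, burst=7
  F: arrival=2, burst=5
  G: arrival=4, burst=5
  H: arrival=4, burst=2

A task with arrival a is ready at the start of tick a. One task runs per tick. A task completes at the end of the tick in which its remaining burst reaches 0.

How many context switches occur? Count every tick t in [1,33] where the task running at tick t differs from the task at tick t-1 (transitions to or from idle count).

context switches = 12

t=0: queue=[C] q_used=0 → run C
t=1: queue=[C,D,E] q_used=1 → run C
t=2: queue=[C,D,E,F] q_used=2 → run C
t=3: queue=[D,E,F,C] q_used=0 → run D
t=4: queue=[D,E,F,C,G,H] q_used=1 → run D
t=5: queue=[D,E,F,C,G,H] q_used=2 → run D
t=6: queue=[E,F,C,G,H,D] q_used=0 → run E
t=7: queue=[E,F,C,G,H,D] q_used=1 → run E
t=8: queue=[E,F,C,G,H,D] q_used=2 → run E
t=9: queue=[F,C,G,H,D,E] q_used=0 → run F
t=10: queue=[F,C,G,H,D,E] q_used=1 → run F
t=11: queue=[F,C,G,H,D,E] q_used=2 → run F
t=12: queue=[C,G,H,D,E,F] q_used=0 → run C
t=13: queue=[C,G,H,D,E,F] q_used=1 → run C
t=14: queue=[G,H,D,E,F] q_used=0 → run G
t=15: queue=[G,H,D,E,F] q_used=1 → run G
t=16: queue=[G,H,D,E,F] q_used=2 → run G
t=17: queue=[H,D,E,F,G] q_used=0 → run H
t=18: queue=[H,D,E,F,G] q_used=1 → run H
t=19: queue=[D,E,F,G] q_used=0 → run D
t=20: queue=[D,E,F,G] q_used=1 → run D
t=21: queue=[D,E,F,G] q_used=2 → run D
t=22: queue=[E,F,G] q_used=0 → run E
t=23: queue=[E,F,G] q_used=1 → run E
t=24: queue=[E,F,G] q_used=2 → run E
t=25: queue=[F,G,E] q_used=0 → run F
t=26: queue=[F,G,E] q_used=1 → run F
t=27: queue=[G,E] q_used=0 → run G
t=28: queue=[G,E] q_used=1 → run G
t=29: queue=[E] q_used=0 → run E
t=30: (idle)
t=31: (idle)
t=32: (idle)
t=33: (idle)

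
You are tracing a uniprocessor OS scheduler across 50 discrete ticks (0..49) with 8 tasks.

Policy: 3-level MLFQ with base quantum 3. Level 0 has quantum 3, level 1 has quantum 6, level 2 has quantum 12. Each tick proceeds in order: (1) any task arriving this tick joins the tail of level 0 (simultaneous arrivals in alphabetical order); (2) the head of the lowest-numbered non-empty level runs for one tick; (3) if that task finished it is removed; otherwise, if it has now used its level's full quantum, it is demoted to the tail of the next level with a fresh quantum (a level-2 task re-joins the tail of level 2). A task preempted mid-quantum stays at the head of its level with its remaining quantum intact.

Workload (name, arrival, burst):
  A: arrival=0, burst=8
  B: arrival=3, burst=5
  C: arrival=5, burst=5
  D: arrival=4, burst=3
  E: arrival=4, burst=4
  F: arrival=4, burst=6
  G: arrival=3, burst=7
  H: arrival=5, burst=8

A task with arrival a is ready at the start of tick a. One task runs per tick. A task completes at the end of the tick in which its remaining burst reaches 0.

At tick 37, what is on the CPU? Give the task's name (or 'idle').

running at tick 37 = F

t=0: L0/L1/L2 = A/-/- → run A
t=1: L0/L1/L2 = A/-/- → run A
t=2: L0/L1/L2 = A/-/- → run A
t=3: L0/L1/L2 = BG/A/- → run B
t=4: L0/L1/L2 = BGDEF/A/- → run B
t=5: L0/L1/L2 = BGDEFCH/A/- → run B
t=6: L0/L1/L2 = GDEFCH/AB/- → run G
t=7: L0/L1/L2 = GDEFCH/AB/- → run G
t=8: L0/L1/L2 = GDEFCH/AB/- → run G
t=9: L0/L1/L2 = DEFCH/ABG/- → run D
t=10: L0/L1/L2 = DEFCH/ABG/- → run D
t=11: L0/L1/L2 = DEFCH/ABG/- → run D
t=12: L0/L1/L2 = EFCH/ABG/- → run E
t=13: L0/L1/L2 = EFCH/ABG/- → run E
t=14: L0/L1/L2 = EFCH/ABG/- → run E
t=15: L0/L1/L2 = FCH/ABGE/- → run F
t=16: L0/L1/L2 = FCH/ABGE/- → run F
t=17: L0/L1/L2 = FCH/ABGE/- → run F
t=18: L0/L1/L2 = CH/ABGEF/- → run C
t=19: L0/L1/L2 = CH/ABGEF/- → run C
t=20: L0/L1/L2 = CH/ABGEF/- → run C
t=21: L0/L1/L2 = H/ABGEFC/- → run H
t=22: L0/L1/L2 = H/ABGEFC/- → run H
t=23: L0/L1/L2 = H/ABGEFC/- → run H
t=24: L0/L1/L2 = -/ABGEFCH/- → run A
t=25: L0/L1/L2 = -/ABGEFCH/- → run A
t=26: L0/L1/L2 = -/ABGEFCH/- → run A
t=27: L0/L1/L2 = -/ABGEFCH/- → run A
t=28: L0/L1/L2 = -/ABGEFCH/- → run A
t=29: L0/L1/L2 = -/BGEFCH/- → run B
t=30: L0/L1/L2 = -/BGEFCH/- → run B
t=31: L0/L1/L2 = -/GEFCH/- → run G
t=32: L0/L1/L2 = -/GEFCH/- → run G
t=33: L0/L1/L2 = -/GEFCH/- → run G
t=34: L0/L1/L2 = -/GEFCH/- → run G
t=35: L0/L1/L2 = -/EFCH/- → run E
t=36: L0/L1/L2 = -/FCH/- → run F
t=37: L0/L1/L2 = -/FCH/- → run F
t=38: L0/L1/L2 = -/FCH/- → run F
t=39: L0/L1/L2 = -/CH/- → run C
t=40: L0/L1/L2 = -/CH/- → run C
t=41: L0/L1/L2 = -/H/- → run H
t=42: L0/L1/L2 = -/H/- → run H
t=43: L0/L1/L2 = -/H/- → run H
t=44: L0/L1/L2 = -/H/- → run H
t=45: L0/L1/L2 = -/H/- → run H
t=46: (idle)
t=47: (idle)
t=48: (idle)
t=49: (idle)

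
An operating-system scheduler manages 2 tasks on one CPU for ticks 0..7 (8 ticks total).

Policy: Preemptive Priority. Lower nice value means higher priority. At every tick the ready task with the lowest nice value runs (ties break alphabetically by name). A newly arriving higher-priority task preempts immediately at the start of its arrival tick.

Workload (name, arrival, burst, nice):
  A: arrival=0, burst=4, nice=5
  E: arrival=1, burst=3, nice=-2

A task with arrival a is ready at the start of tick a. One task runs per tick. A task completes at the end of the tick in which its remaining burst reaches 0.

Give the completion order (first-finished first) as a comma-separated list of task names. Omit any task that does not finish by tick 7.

t=0: ready={A} → run A
t=1: ready={A,E} → run E
t=2: ready={A,E} → run E
t=3: ready={A,E} → run E
t=4: ready={A} → run A
t=5: ready={A} → run A
t=6: ready={A} → run A
t=7: (idle)

completion order = E, A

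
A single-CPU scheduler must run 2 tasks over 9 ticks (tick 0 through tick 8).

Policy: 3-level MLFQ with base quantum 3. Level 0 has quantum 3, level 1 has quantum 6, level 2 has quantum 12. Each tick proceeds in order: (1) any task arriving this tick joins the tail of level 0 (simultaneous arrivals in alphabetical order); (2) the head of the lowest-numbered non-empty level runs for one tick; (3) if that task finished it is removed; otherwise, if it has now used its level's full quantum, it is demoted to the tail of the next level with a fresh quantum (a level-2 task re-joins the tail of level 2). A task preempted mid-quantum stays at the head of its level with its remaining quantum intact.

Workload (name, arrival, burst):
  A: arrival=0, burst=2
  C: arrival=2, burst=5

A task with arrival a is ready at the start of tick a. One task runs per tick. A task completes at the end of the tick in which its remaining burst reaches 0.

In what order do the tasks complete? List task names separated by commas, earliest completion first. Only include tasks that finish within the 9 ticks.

completion order = A, C

t=0: L0/L1/L2 = A/-/- → run A
t=1: L0/L1/L2 = A/-/- → run A
t=2: L0/L1/L2 = C/-/- → run C
t=3: L0/L1/L2 = C/-/- → run C
t=4: L0/L1/L2 = C/-/- → run C
t=5: L0/L1/L2 = -/C/- → run C
t=6: L0/L1/L2 = -/C/- → run C
t=7: (idle)
t=8: (idle)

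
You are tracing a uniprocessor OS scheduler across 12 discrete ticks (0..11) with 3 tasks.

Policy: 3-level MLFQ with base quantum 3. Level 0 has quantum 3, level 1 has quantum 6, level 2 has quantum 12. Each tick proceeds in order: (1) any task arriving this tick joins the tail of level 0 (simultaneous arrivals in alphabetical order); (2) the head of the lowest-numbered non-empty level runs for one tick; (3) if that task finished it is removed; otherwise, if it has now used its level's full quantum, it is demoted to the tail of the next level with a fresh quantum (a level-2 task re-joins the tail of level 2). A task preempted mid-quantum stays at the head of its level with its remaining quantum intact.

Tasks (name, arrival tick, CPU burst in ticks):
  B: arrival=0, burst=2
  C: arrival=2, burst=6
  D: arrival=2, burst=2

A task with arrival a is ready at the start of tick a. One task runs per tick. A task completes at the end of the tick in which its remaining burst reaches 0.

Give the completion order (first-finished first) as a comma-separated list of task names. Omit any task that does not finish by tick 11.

t=0: L0/L1/L2 = B/-/- → run B
t=1: L0/L1/L2 = B/-/- → run B
t=2: L0/L1/L2 = CD/-/- → run C
t=3: L0/L1/L2 = CD/-/- → run C
t=4: L0/L1/L2 = CD/-/- → run C
t=5: L0/L1/L2 = D/C/- → run D
t=6: L0/L1/L2 = D/C/- → run D
t=7: L0/L1/L2 = -/C/- → run C
t=8: L0/L1/L2 = -/C/- → run C
t=9: L0/L1/L2 = -/C/- → run C
t=10: (idle)
t=11: (idle)

completion order = B, D, C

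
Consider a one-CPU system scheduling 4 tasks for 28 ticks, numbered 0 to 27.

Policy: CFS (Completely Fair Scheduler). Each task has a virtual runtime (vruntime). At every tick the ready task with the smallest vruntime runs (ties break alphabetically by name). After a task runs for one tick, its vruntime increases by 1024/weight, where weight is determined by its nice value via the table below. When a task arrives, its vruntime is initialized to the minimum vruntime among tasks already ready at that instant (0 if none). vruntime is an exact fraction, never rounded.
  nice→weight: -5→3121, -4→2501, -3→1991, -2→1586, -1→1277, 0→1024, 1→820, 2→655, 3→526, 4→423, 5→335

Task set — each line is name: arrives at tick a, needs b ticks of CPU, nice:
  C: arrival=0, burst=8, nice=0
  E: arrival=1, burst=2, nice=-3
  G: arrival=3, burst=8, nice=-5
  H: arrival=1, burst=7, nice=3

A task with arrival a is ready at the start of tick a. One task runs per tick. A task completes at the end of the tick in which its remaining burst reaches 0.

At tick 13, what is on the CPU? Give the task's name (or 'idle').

running at tick 13 = G

t=0: vr[C=0] → run C
t=1: vr[C=1 E=1 H=1] → run C
t=2: vr[C=2 E=1 H=1] → run E
t=3: vr[C=2 E=3015/1991 G=1 H=1] → run G
t=4: vr[C=2 E=3015/1991 G=4145/3121 H=1] → run H
t=5: vr[C=2 E=3015/1991 G=4145/3121 H=775/263] → run G
t=6: vr[C=2 E=3015/1991 G=5169/3121 H=775/263] → run E
t=7: vr[C=2 G=5169/3121 H=775/263] → run G
t=8: vr[C=2 G=6193/3121 H=775/263] → run G
t=9: vr[C=2 G=7217/3121 H=775/263] → run C
t=10: vr[C=3 G=7217/3121 H=775/263] → run G
t=11: vr[C=3 G=8241/3121 H=775/263] → run G
t=12: vr[C=3 G=9265/3121 H=775/263] → run H
t=13: vr[C=3 G=9265/3121 H=1287/263] → run G
t=14: vr[C=3 G=10289/3121 H=1287/263] → run C
t=15: vr[C=4 G=10289/3121 H=1287/263] → run G
t=16: vr[C=4 H=1287/263] → run C
t=17: vr[C=5 H=1287/263] → run H
t=18: vr[C=5 H=1799/263] → run C
t=19: vr[C=6 H=1799/263] → run C
t=20: vr[C=7 H=1799/263] → run H
t=21: vr[C=7 H=2311/263] → run C
t=22: vr[H=2311/263] → run H
t=23: vr[H=2823/263] → run H
t=24: vr[H=3335/263] → run H
t=25: (idle)
t=26: (idle)
t=27: (idle)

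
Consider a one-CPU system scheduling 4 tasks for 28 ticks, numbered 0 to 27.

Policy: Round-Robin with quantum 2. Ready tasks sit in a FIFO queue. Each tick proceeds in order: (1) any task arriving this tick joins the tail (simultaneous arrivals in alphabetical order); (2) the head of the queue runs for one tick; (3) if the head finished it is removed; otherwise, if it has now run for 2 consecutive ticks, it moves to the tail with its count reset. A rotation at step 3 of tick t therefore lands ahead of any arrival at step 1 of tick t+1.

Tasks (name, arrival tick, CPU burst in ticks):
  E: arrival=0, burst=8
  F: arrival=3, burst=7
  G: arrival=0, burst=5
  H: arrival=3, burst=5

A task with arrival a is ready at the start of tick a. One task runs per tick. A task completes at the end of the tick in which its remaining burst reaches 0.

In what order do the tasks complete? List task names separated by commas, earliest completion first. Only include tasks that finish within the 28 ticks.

t=0: queue=[E,G] q_used=0 → run E
t=1: queue=[E,G] q_used=1 → run E
t=2: queue=[G,E] q_used=0 → run G
t=3: queue=[G,E,F,H] q_used=1 → run G
t=4: queue=[E,F,H,G] q_used=0 → run E
t=5: queue=[E,F,H,G] q_used=1 → run E
t=6: queue=[F,H,G,E] q_used=0 → run F
t=7: queue=[F,H,G,E] q_used=1 → run F
t=8: queue=[H,G,E,F] q_used=0 → run H
t=9: queue=[H,G,E,F] q_used=1 → run H
t=10: queue=[G,E,F,H] q_used=0 → run G
t=11: queue=[G,E,F,H] q_used=1 → run G
t=12: queue=[E,F,H,G] q_used=0 → run E
t=13: queue=[E,F,H,G] q_used=1 → run E
t=14: queue=[F,H,G,E] q_used=0 → run F
t=15: queue=[F,H,G,E] q_used=1 → run F
t=16: queue=[H,G,E,F] q_used=0 → run H
t=17: queue=[H,G,E,F] q_used=1 → run H
t=18: queue=[G,E,F,H] q_used=0 → run G
t=19: queue=[E,F,H] q_used=0 → run E
t=20: queue=[E,F,H] q_used=1 → run E
t=21: queue=[F,H] q_used=0 → run F
t=22: queue=[F,H] q_used=1 → run F
t=23: queue=[H,F] q_used=0 → run H
t=24: queue=[F] q_used=0 → run F
t=25: (idle)
t=26: (idle)
t=27: (idle)

completion order = G, E, H, F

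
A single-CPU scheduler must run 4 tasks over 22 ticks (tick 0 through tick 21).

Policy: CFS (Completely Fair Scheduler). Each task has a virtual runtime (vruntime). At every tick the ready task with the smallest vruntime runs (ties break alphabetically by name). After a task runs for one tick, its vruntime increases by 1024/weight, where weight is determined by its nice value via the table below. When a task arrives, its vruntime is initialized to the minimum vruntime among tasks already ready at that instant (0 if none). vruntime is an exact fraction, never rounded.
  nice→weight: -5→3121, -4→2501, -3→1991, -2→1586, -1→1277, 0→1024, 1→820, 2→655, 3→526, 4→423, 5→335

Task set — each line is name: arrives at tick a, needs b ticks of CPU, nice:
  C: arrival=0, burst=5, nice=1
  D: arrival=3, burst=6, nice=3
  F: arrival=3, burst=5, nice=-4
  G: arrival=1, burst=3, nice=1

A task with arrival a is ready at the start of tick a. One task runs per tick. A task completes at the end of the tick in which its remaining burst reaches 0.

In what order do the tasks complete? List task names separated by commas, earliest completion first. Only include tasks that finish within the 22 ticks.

t=0: vr[C=0] → run C
t=1: vr[C=256/205 G=256/205] → run C
t=2: vr[C=512/205 G=256/205] → run G
t=3: vr[C=512/205 D=512/205 F=512/205 G=512/205] → run C
t=4: vr[C=768/205 D=512/205 F=512/205 G=512/205] → run D
t=5: vr[C=768/205 D=239616/53915 F=512/205 G=512/205] → run F
t=6: vr[C=768/205 D=239616/53915 F=36352/12505 G=512/205] → run G
t=7: vr[C=768/205 D=239616/53915 F=36352/12505 G=768/205] → run F
t=8: vr[C=768/205 D=239616/53915 F=41472/12505 G=768/205] → run F
t=9: vr[C=768/205 D=239616/53915 F=46592/12505 G=768/205] → run F
t=10: vr[C=768/205 D=239616/53915 F=51712/12505 G=768/205] → run C
t=11: vr[C=1024/205 D=239616/53915 F=51712/12505 G=768/205] → run G
t=12: vr[C=1024/205 D=239616/53915 F=51712/12505] → run F
t=13: vr[C=1024/205 D=239616/53915] → run D
t=14: vr[C=1024/205 D=344576/53915] → run C
t=15: vr[D=344576/53915] → run D
t=16: vr[D=449536/53915] → run D
t=17: vr[D=554496/53915] → run D
t=18: vr[D=659456/53915] → run D
t=19: (idle)
t=20: (idle)
t=21: (idle)

completion order = G, F, C, D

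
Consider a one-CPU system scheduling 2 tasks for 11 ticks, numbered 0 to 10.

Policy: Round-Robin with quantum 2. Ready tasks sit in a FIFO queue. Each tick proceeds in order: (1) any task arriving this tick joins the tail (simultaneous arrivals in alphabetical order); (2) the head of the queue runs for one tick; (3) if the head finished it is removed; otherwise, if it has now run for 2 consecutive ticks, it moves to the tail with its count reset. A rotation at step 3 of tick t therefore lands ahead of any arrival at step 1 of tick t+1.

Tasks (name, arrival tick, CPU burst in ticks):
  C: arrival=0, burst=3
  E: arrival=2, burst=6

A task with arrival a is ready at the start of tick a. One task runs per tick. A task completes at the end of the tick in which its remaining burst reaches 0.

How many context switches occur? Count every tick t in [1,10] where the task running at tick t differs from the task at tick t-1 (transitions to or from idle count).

t=0: queue=[C] q_used=0 → run C
t=1: queue=[C] q_used=1 → run C
t=2: queue=[C,E] q_used=0 → run C
t=3: queue=[E] q_used=0 → run E
t=4: queue=[E] q_used=1 → run E
t=5: queue=[E] q_used=0 → run E
t=6: queue=[E] q_used=1 → run E
t=7: queue=[E] q_used=0 → run E
t=8: queue=[E] q_used=1 → run E
t=9: (idle)
t=10: (idle)

context switches = 2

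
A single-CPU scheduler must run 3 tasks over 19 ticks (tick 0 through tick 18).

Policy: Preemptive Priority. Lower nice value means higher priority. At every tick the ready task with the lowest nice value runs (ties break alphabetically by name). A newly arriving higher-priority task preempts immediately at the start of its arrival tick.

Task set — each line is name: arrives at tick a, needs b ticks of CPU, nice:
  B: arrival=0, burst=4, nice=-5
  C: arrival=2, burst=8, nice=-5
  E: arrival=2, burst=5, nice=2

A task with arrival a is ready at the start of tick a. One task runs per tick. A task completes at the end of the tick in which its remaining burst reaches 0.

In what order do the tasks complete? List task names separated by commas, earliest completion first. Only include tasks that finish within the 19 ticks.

t=0: ready={B} → run B
t=1: ready={B} → run B
t=2: ready={B,C,E} → run B
t=3: ready={B,C,E} → run B
t=4: ready={C,E} → run C
t=5: ready={C,E} → run C
t=6: ready={C,E} → run C
t=7: ready={C,E} → run C
t=8: ready={C,E} → run C
t=9: ready={C,E} → run C
t=10: ready={C,E} → run C
t=11: ready={C,E} → run C
t=12: ready={E} → run E
t=13: ready={E} → run E
t=14: ready={E} → run E
t=15: ready={E} → run E
t=16: ready={E} → run E
t=17: (idle)
t=18: (idle)

completion order = B, C, E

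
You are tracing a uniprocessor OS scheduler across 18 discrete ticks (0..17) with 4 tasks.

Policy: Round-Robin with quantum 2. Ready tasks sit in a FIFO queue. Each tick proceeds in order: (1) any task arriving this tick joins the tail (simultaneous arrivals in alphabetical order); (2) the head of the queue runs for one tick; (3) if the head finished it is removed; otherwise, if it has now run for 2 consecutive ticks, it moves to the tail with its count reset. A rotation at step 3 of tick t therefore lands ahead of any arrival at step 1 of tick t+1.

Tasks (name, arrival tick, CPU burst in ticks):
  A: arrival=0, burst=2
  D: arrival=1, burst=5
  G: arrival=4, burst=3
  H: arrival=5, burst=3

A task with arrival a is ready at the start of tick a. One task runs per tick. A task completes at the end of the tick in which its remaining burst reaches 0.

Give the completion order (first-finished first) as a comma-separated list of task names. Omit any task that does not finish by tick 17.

t=0: queue=[A] q_used=0 → run A
t=1: queue=[A,D] q_used=1 → run A
t=2: queue=[D] q_used=0 → run D
t=3: queue=[D] q_used=1 → run D
t=4: queue=[D,G] q_used=0 → run D
t=5: queue=[D,G,H] q_used=1 → run D
t=6: queue=[G,H,D] q_used=0 → run G
t=7: queue=[G,H,D] q_used=1 → run G
t=8: queue=[H,D,G] q_used=0 → run H
t=9: queue=[H,D,G] q_used=1 → run H
t=10: queue=[D,G,H] q_used=0 → run D
t=11: queue=[G,H] q_used=0 → run G
t=12: queue=[H] q_used=0 → run H
t=13: (idle)
t=14: (idle)
t=15: (idle)
t=16: (idle)
t=17: (idle)

completion order = A, D, G, H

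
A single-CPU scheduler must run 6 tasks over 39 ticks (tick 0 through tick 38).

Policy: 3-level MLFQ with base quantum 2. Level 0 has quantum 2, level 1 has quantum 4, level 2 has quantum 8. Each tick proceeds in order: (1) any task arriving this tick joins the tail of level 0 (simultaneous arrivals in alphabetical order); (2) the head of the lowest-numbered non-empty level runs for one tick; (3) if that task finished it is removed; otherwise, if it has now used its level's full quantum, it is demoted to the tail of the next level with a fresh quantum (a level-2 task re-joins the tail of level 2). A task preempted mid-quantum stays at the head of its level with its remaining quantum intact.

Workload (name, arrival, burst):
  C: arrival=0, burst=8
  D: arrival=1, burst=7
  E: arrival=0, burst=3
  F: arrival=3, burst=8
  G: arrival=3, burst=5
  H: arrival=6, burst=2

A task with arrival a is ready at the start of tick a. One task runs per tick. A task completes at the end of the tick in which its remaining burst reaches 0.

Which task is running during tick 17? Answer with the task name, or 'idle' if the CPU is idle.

running at tick 17 = D

t=0: L0/L1/L2 = CE/-/- → run C
t=1: L0/L1/L2 = CED/-/- → run C
t=2: L0/L1/L2 = ED/C/- → run E
t=3: L0/L1/L2 = EDFG/C/- → run E
t=4: L0/L1/L2 = DFG/CE/- → run D
t=5: L0/L1/L2 = DFG/CE/- → run D
t=6: L0/L1/L2 = FGH/CED/- → run F
t=7: L0/L1/L2 = FGH/CED/- → run F
t=8: L0/L1/L2 = GH/CEDF/- → run G
t=9: L0/L1/L2 = GH/CEDF/- → run G
t=10: L0/L1/L2 = H/CEDFG/- → run H
t=11: L0/L1/L2 = H/CEDFG/- → run H
t=12: L0/L1/L2 = -/CEDFG/- → run C
t=13: L0/L1/L2 = -/CEDFG/- → run C
t=14: L0/L1/L2 = -/CEDFG/- → run C
t=15: L0/L1/L2 = -/CEDFG/- → run C
t=16: L0/L1/L2 = -/EDFG/C → run E
t=17: L0/L1/L2 = -/DFG/C → run D
t=18: L0/L1/L2 = -/DFG/C → run D
t=19: L0/L1/L2 = -/DFG/C → run D
t=20: L0/L1/L2 = -/DFG/C → run D
t=21: L0/L1/L2 = -/FG/CD → run F
t=22: L0/L1/L2 = -/FG/CD → run F
t=23: L0/L1/L2 = -/FG/CD → run F
t=24: L0/L1/L2 = -/FG/CD → run F
t=25: L0/L1/L2 = -/G/CDF → run G
t=26: L0/L1/L2 = -/G/CDF → run G
t=27: L0/L1/L2 = -/G/CDF → run G
t=28: L0/L1/L2 = -/-/CDF → run C
t=29: L0/L1/L2 = -/-/CDF → run C
t=30: L0/L1/L2 = -/-/DF → run D
t=31: L0/L1/L2 = -/-/F → run F
t=32: L0/L1/L2 = -/-/F → run F
t=33: (idle)
t=34: (idle)
t=35: (idle)
t=36: (idle)
t=37: (idle)
t=38: (idle)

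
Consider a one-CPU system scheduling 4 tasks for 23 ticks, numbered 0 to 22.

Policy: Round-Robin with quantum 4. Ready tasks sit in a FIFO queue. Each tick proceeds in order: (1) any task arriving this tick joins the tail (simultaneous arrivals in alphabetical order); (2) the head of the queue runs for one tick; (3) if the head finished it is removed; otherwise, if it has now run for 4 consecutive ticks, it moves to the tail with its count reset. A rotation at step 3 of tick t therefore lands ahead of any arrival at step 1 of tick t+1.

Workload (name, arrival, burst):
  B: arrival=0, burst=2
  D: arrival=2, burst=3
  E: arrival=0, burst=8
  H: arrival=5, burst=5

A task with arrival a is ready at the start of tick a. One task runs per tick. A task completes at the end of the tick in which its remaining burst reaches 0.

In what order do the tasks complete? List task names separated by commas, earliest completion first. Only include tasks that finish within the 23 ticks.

t=0: queue=[B,E] q_used=0 → run B
t=1: queue=[B,E] q_used=1 → run B
t=2: queue=[E,D] q_used=0 → run E
t=3: queue=[E,D] q_used=1 → run E
t=4: queue=[E,D] q_used=2 → run E
t=5: queue=[E,D,H] q_used=3 → run E
t=6: queue=[D,H,E] q_used=0 → run D
t=7: queue=[D,H,E] q_used=1 → run D
t=8: queue=[D,H,E] q_used=2 → run D
t=9: queue=[H,E] q_used=0 → run H
t=10: queue=[H,E] q_used=1 → run H
t=11: queue=[H,E] q_used=2 → run H
t=12: queue=[H,E] q_used=3 → run H
t=13: queue=[E,H] q_used=0 → run E
t=14: queue=[E,H] q_used=1 → run E
t=15: queue=[E,H] q_used=2 → run E
t=16: queue=[E,H] q_used=3 → run E
t=17: queue=[H] q_used=0 → run H
t=18: (idle)
t=19: (idle)
t=20: (idle)
t=21: (idle)
t=22: (idle)

completion order = B, D, E, H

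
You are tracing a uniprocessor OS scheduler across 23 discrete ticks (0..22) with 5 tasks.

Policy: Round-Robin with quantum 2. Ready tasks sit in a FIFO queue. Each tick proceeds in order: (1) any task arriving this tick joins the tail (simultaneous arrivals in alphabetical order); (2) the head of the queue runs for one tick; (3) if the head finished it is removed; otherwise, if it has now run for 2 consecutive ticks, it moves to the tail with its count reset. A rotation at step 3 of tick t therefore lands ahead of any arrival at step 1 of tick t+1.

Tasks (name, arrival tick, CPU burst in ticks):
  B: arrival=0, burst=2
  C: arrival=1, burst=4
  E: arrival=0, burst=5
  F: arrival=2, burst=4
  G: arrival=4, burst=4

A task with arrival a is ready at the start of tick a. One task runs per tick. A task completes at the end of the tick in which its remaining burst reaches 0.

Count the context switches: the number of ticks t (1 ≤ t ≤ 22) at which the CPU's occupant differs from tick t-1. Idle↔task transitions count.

context switches = 10

t=0: queue=[B,E] q_used=0 → run B
t=1: queue=[B,E,C] q_used=1 → run B
t=2: queue=[E,C,F] q_used=0 → run E
t=3: queue=[E,C,F] q_used=1 → run E
t=4: queue=[C,F,E,G] q_used=0 → run C
t=5: queue=[C,F,E,G] q_used=1 → run C
t=6: queue=[F,E,G,C] q_used=0 → run F
t=7: queue=[F,E,G,C] q_used=1 → run F
t=8: queue=[E,G,C,F] q_used=0 → run E
t=9: queue=[E,G,C,F] q_used=1 → run E
t=10: queue=[G,C,F,E] q_used=0 → run G
t=11: queue=[G,C,F,E] q_used=1 → run G
t=12: queue=[C,F,E,G] q_used=0 → run C
t=13: queue=[C,F,E,G] q_used=1 → run C
t=14: queue=[F,E,G] q_used=0 → run F
t=15: queue=[F,E,G] q_used=1 → run F
t=16: queue=[E,G] q_used=0 → run E
t=17: queue=[G] q_used=0 → run G
t=18: queue=[G] q_used=1 → run G
t=19: (idle)
t=20: (idle)
t=21: (idle)
t=22: (idle)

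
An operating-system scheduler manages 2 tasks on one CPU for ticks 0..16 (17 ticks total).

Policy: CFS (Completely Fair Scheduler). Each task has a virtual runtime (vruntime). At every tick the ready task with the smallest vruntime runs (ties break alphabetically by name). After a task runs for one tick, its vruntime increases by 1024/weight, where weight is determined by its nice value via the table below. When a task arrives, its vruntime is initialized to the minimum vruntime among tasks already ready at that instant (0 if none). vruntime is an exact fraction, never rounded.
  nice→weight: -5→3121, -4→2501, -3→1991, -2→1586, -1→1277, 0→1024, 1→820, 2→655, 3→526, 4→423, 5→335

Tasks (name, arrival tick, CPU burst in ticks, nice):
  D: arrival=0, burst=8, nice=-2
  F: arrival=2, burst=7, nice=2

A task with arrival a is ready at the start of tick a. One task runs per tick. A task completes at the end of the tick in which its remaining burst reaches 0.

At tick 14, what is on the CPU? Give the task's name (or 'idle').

t=0: vr[D=0] → run D
t=1: vr[D=512/793] → run D
t=2: vr[D=1024/793 F=1024/793] → run D
t=3: vr[D=1536/793 F=1024/793] → run F
t=4: vr[D=1536/793 F=1482752/519415] → run D
t=5: vr[D=2048/793 F=1482752/519415] → run D
t=6: vr[D=2560/793 F=1482752/519415] → run F
t=7: vr[D=2560/793 F=2294784/519415] → run D
t=8: vr[D=3072/793 F=2294784/519415] → run D
t=9: vr[D=3584/793 F=2294784/519415] → run F
t=10: vr[D=3584/793 F=3106816/519415] → run D
t=11: vr[F=3106816/519415] → run F
t=12: vr[F=3918848/519415] → run F
t=13: vr[F=946176/103883] → run F
t=14: vr[F=5542912/519415] → run F
t=15: (idle)
t=16: (idle)

running at tick 14 = F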